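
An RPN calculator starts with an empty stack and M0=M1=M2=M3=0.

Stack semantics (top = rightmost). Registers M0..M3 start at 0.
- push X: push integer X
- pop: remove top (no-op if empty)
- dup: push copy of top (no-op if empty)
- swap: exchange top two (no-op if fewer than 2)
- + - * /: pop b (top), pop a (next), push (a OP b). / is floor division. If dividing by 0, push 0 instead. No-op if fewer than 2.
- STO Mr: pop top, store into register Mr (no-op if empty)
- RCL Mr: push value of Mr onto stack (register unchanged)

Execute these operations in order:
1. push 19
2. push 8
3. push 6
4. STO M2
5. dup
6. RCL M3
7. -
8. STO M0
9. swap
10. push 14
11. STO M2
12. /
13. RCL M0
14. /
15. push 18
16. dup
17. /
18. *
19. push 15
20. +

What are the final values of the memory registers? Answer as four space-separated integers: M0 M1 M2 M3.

After op 1 (push 19): stack=[19] mem=[0,0,0,0]
After op 2 (push 8): stack=[19,8] mem=[0,0,0,0]
After op 3 (push 6): stack=[19,8,6] mem=[0,0,0,0]
After op 4 (STO M2): stack=[19,8] mem=[0,0,6,0]
After op 5 (dup): stack=[19,8,8] mem=[0,0,6,0]
After op 6 (RCL M3): stack=[19,8,8,0] mem=[0,0,6,0]
After op 7 (-): stack=[19,8,8] mem=[0,0,6,0]
After op 8 (STO M0): stack=[19,8] mem=[8,0,6,0]
After op 9 (swap): stack=[8,19] mem=[8,0,6,0]
After op 10 (push 14): stack=[8,19,14] mem=[8,0,6,0]
After op 11 (STO M2): stack=[8,19] mem=[8,0,14,0]
After op 12 (/): stack=[0] mem=[8,0,14,0]
After op 13 (RCL M0): stack=[0,8] mem=[8,0,14,0]
After op 14 (/): stack=[0] mem=[8,0,14,0]
After op 15 (push 18): stack=[0,18] mem=[8,0,14,0]
After op 16 (dup): stack=[0,18,18] mem=[8,0,14,0]
After op 17 (/): stack=[0,1] mem=[8,0,14,0]
After op 18 (*): stack=[0] mem=[8,0,14,0]
After op 19 (push 15): stack=[0,15] mem=[8,0,14,0]
After op 20 (+): stack=[15] mem=[8,0,14,0]

Answer: 8 0 14 0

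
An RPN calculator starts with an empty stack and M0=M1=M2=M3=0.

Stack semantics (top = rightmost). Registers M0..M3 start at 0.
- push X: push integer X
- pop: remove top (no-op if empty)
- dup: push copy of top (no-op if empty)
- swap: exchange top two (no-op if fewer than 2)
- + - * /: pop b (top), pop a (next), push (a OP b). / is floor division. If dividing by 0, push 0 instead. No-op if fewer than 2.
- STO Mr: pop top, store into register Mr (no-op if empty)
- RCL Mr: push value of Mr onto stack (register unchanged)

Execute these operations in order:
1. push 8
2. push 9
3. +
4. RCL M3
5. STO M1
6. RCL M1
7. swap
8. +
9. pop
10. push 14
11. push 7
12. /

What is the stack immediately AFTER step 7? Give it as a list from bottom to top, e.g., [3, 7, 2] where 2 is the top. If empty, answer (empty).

After op 1 (push 8): stack=[8] mem=[0,0,0,0]
After op 2 (push 9): stack=[8,9] mem=[0,0,0,0]
After op 3 (+): stack=[17] mem=[0,0,0,0]
After op 4 (RCL M3): stack=[17,0] mem=[0,0,0,0]
After op 5 (STO M1): stack=[17] mem=[0,0,0,0]
After op 6 (RCL M1): stack=[17,0] mem=[0,0,0,0]
After op 7 (swap): stack=[0,17] mem=[0,0,0,0]

[0, 17]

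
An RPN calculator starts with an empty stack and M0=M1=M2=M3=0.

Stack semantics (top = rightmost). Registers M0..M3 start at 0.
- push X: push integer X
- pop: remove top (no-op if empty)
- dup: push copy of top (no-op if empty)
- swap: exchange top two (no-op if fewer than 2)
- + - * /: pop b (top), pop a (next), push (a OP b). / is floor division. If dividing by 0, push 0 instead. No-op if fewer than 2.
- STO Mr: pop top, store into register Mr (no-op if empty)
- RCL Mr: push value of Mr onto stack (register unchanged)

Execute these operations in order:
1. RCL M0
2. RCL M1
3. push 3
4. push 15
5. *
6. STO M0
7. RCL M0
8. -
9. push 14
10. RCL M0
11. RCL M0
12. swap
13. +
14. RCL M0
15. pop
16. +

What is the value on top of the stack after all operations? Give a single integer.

Answer: 104

Derivation:
After op 1 (RCL M0): stack=[0] mem=[0,0,0,0]
After op 2 (RCL M1): stack=[0,0] mem=[0,0,0,0]
After op 3 (push 3): stack=[0,0,3] mem=[0,0,0,0]
After op 4 (push 15): stack=[0,0,3,15] mem=[0,0,0,0]
After op 5 (*): stack=[0,0,45] mem=[0,0,0,0]
After op 6 (STO M0): stack=[0,0] mem=[45,0,0,0]
After op 7 (RCL M0): stack=[0,0,45] mem=[45,0,0,0]
After op 8 (-): stack=[0,-45] mem=[45,0,0,0]
After op 9 (push 14): stack=[0,-45,14] mem=[45,0,0,0]
After op 10 (RCL M0): stack=[0,-45,14,45] mem=[45,0,0,0]
After op 11 (RCL M0): stack=[0,-45,14,45,45] mem=[45,0,0,0]
After op 12 (swap): stack=[0,-45,14,45,45] mem=[45,0,0,0]
After op 13 (+): stack=[0,-45,14,90] mem=[45,0,0,0]
After op 14 (RCL M0): stack=[0,-45,14,90,45] mem=[45,0,0,0]
After op 15 (pop): stack=[0,-45,14,90] mem=[45,0,0,0]
After op 16 (+): stack=[0,-45,104] mem=[45,0,0,0]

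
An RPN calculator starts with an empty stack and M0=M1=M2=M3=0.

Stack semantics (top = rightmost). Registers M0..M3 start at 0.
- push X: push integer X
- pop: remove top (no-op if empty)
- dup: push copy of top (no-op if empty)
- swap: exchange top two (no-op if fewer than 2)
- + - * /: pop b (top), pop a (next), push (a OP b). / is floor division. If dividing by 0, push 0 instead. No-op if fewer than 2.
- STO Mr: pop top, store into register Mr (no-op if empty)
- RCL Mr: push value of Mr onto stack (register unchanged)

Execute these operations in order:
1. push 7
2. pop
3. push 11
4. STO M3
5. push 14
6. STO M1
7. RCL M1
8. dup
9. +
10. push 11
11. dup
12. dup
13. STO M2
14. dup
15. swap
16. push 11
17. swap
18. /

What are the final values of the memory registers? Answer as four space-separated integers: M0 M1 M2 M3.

After op 1 (push 7): stack=[7] mem=[0,0,0,0]
After op 2 (pop): stack=[empty] mem=[0,0,0,0]
After op 3 (push 11): stack=[11] mem=[0,0,0,0]
After op 4 (STO M3): stack=[empty] mem=[0,0,0,11]
After op 5 (push 14): stack=[14] mem=[0,0,0,11]
After op 6 (STO M1): stack=[empty] mem=[0,14,0,11]
After op 7 (RCL M1): stack=[14] mem=[0,14,0,11]
After op 8 (dup): stack=[14,14] mem=[0,14,0,11]
After op 9 (+): stack=[28] mem=[0,14,0,11]
After op 10 (push 11): stack=[28,11] mem=[0,14,0,11]
After op 11 (dup): stack=[28,11,11] mem=[0,14,0,11]
After op 12 (dup): stack=[28,11,11,11] mem=[0,14,0,11]
After op 13 (STO M2): stack=[28,11,11] mem=[0,14,11,11]
After op 14 (dup): stack=[28,11,11,11] mem=[0,14,11,11]
After op 15 (swap): stack=[28,11,11,11] mem=[0,14,11,11]
After op 16 (push 11): stack=[28,11,11,11,11] mem=[0,14,11,11]
After op 17 (swap): stack=[28,11,11,11,11] mem=[0,14,11,11]
After op 18 (/): stack=[28,11,11,1] mem=[0,14,11,11]

Answer: 0 14 11 11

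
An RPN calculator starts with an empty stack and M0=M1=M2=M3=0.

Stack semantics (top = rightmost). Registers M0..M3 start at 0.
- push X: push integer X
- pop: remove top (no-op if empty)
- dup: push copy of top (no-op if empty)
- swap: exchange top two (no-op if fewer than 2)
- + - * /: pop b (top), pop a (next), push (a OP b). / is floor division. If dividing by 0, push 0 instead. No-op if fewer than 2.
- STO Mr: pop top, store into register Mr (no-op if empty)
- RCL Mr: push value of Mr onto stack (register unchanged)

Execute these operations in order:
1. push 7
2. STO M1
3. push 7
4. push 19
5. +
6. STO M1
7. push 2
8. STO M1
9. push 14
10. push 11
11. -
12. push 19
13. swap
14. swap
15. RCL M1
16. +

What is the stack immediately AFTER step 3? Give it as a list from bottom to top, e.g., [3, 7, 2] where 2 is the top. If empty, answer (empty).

After op 1 (push 7): stack=[7] mem=[0,0,0,0]
After op 2 (STO M1): stack=[empty] mem=[0,7,0,0]
After op 3 (push 7): stack=[7] mem=[0,7,0,0]

[7]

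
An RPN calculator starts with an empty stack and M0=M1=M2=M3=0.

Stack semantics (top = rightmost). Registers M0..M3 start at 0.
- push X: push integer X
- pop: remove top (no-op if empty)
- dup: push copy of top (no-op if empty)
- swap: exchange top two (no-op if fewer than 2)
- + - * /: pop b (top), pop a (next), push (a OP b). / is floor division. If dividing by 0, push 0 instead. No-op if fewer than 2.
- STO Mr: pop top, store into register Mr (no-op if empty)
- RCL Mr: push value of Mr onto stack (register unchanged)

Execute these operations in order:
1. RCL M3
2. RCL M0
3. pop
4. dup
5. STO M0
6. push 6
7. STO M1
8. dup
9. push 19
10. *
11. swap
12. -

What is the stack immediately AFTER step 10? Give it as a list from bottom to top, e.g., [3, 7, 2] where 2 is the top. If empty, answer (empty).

After op 1 (RCL M3): stack=[0] mem=[0,0,0,0]
After op 2 (RCL M0): stack=[0,0] mem=[0,0,0,0]
After op 3 (pop): stack=[0] mem=[0,0,0,0]
After op 4 (dup): stack=[0,0] mem=[0,0,0,0]
After op 5 (STO M0): stack=[0] mem=[0,0,0,0]
After op 6 (push 6): stack=[0,6] mem=[0,0,0,0]
After op 7 (STO M1): stack=[0] mem=[0,6,0,0]
After op 8 (dup): stack=[0,0] mem=[0,6,0,0]
After op 9 (push 19): stack=[0,0,19] mem=[0,6,0,0]
After op 10 (*): stack=[0,0] mem=[0,6,0,0]

[0, 0]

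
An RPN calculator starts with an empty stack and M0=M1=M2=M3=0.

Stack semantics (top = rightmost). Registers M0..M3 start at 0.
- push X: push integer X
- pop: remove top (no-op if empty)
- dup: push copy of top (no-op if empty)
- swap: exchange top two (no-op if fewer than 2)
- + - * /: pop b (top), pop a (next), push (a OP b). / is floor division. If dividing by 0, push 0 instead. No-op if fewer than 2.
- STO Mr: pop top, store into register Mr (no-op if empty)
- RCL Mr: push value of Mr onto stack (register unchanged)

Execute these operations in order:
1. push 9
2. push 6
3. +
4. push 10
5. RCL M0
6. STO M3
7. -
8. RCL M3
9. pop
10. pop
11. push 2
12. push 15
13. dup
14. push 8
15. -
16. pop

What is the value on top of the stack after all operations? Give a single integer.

After op 1 (push 9): stack=[9] mem=[0,0,0,0]
After op 2 (push 6): stack=[9,6] mem=[0,0,0,0]
After op 3 (+): stack=[15] mem=[0,0,0,0]
After op 4 (push 10): stack=[15,10] mem=[0,0,0,0]
After op 5 (RCL M0): stack=[15,10,0] mem=[0,0,0,0]
After op 6 (STO M3): stack=[15,10] mem=[0,0,0,0]
After op 7 (-): stack=[5] mem=[0,0,0,0]
After op 8 (RCL M3): stack=[5,0] mem=[0,0,0,0]
After op 9 (pop): stack=[5] mem=[0,0,0,0]
After op 10 (pop): stack=[empty] mem=[0,0,0,0]
After op 11 (push 2): stack=[2] mem=[0,0,0,0]
After op 12 (push 15): stack=[2,15] mem=[0,0,0,0]
After op 13 (dup): stack=[2,15,15] mem=[0,0,0,0]
After op 14 (push 8): stack=[2,15,15,8] mem=[0,0,0,0]
After op 15 (-): stack=[2,15,7] mem=[0,0,0,0]
After op 16 (pop): stack=[2,15] mem=[0,0,0,0]

Answer: 15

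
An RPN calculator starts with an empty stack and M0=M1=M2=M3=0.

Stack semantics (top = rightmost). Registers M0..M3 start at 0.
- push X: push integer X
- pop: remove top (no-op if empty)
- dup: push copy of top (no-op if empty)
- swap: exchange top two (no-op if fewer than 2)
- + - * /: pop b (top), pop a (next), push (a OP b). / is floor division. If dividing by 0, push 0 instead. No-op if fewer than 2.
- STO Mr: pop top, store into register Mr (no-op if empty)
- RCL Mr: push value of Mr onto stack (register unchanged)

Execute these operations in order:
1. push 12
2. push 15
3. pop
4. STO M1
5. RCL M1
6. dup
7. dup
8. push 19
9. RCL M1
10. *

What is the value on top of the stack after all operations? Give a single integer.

Answer: 228

Derivation:
After op 1 (push 12): stack=[12] mem=[0,0,0,0]
After op 2 (push 15): stack=[12,15] mem=[0,0,0,0]
After op 3 (pop): stack=[12] mem=[0,0,0,0]
After op 4 (STO M1): stack=[empty] mem=[0,12,0,0]
After op 5 (RCL M1): stack=[12] mem=[0,12,0,0]
After op 6 (dup): stack=[12,12] mem=[0,12,0,0]
After op 7 (dup): stack=[12,12,12] mem=[0,12,0,0]
After op 8 (push 19): stack=[12,12,12,19] mem=[0,12,0,0]
After op 9 (RCL M1): stack=[12,12,12,19,12] mem=[0,12,0,0]
After op 10 (*): stack=[12,12,12,228] mem=[0,12,0,0]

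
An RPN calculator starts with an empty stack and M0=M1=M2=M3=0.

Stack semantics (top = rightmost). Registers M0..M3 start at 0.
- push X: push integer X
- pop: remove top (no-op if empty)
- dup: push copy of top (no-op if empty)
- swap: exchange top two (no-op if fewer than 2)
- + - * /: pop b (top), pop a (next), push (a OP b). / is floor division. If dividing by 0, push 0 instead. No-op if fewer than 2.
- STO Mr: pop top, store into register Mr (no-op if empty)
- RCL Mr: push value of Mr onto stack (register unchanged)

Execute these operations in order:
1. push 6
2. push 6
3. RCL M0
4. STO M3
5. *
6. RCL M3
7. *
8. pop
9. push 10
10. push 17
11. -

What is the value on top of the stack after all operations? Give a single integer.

Answer: -7

Derivation:
After op 1 (push 6): stack=[6] mem=[0,0,0,0]
After op 2 (push 6): stack=[6,6] mem=[0,0,0,0]
After op 3 (RCL M0): stack=[6,6,0] mem=[0,0,0,0]
After op 4 (STO M3): stack=[6,6] mem=[0,0,0,0]
After op 5 (*): stack=[36] mem=[0,0,0,0]
After op 6 (RCL M3): stack=[36,0] mem=[0,0,0,0]
After op 7 (*): stack=[0] mem=[0,0,0,0]
After op 8 (pop): stack=[empty] mem=[0,0,0,0]
After op 9 (push 10): stack=[10] mem=[0,0,0,0]
After op 10 (push 17): stack=[10,17] mem=[0,0,0,0]
After op 11 (-): stack=[-7] mem=[0,0,0,0]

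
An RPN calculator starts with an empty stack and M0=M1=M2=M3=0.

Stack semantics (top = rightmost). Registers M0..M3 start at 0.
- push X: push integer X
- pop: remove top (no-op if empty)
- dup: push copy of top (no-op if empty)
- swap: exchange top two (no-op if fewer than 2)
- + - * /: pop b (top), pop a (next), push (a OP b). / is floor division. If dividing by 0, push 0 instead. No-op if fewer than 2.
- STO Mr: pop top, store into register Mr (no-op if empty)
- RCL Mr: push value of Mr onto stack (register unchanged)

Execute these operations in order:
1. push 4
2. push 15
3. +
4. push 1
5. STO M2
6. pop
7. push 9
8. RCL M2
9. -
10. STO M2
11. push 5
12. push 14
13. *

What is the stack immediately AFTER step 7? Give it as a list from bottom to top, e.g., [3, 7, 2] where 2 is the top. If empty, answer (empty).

After op 1 (push 4): stack=[4] mem=[0,0,0,0]
After op 2 (push 15): stack=[4,15] mem=[0,0,0,0]
After op 3 (+): stack=[19] mem=[0,0,0,0]
After op 4 (push 1): stack=[19,1] mem=[0,0,0,0]
After op 5 (STO M2): stack=[19] mem=[0,0,1,0]
After op 6 (pop): stack=[empty] mem=[0,0,1,0]
After op 7 (push 9): stack=[9] mem=[0,0,1,0]

[9]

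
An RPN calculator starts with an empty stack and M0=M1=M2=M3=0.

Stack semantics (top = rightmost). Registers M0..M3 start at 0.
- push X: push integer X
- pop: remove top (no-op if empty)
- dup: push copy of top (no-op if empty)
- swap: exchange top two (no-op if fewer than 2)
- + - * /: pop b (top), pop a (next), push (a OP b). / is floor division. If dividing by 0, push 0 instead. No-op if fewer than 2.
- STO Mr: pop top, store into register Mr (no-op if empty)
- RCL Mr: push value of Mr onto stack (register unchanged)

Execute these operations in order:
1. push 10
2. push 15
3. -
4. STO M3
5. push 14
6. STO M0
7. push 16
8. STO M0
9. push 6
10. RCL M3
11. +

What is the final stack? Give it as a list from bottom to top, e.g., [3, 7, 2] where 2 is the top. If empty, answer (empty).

Answer: [1]

Derivation:
After op 1 (push 10): stack=[10] mem=[0,0,0,0]
After op 2 (push 15): stack=[10,15] mem=[0,0,0,0]
After op 3 (-): stack=[-5] mem=[0,0,0,0]
After op 4 (STO M3): stack=[empty] mem=[0,0,0,-5]
After op 5 (push 14): stack=[14] mem=[0,0,0,-5]
After op 6 (STO M0): stack=[empty] mem=[14,0,0,-5]
After op 7 (push 16): stack=[16] mem=[14,0,0,-5]
After op 8 (STO M0): stack=[empty] mem=[16,0,0,-5]
After op 9 (push 6): stack=[6] mem=[16,0,0,-5]
After op 10 (RCL M3): stack=[6,-5] mem=[16,0,0,-5]
After op 11 (+): stack=[1] mem=[16,0,0,-5]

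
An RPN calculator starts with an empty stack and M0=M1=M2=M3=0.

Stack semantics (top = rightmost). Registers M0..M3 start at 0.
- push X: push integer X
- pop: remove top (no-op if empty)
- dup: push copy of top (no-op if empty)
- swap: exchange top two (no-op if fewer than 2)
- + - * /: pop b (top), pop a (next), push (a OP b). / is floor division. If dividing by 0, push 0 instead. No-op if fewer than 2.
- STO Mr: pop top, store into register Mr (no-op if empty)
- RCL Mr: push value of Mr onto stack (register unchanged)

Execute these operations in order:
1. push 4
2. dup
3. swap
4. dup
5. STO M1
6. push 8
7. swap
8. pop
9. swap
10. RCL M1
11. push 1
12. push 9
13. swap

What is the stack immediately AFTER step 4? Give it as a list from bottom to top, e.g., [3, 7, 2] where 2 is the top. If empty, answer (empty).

After op 1 (push 4): stack=[4] mem=[0,0,0,0]
After op 2 (dup): stack=[4,4] mem=[0,0,0,0]
After op 3 (swap): stack=[4,4] mem=[0,0,0,0]
After op 4 (dup): stack=[4,4,4] mem=[0,0,0,0]

[4, 4, 4]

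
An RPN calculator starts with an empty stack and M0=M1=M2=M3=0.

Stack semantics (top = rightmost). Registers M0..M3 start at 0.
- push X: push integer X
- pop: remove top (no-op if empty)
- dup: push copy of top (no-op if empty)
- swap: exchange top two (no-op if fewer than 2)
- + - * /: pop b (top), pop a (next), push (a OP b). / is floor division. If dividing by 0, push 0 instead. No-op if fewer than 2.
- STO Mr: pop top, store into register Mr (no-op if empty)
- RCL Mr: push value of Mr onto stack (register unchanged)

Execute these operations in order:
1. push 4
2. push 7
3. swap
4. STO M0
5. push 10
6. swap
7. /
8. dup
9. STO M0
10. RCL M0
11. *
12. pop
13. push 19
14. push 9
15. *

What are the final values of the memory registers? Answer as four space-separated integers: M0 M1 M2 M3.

Answer: 1 0 0 0

Derivation:
After op 1 (push 4): stack=[4] mem=[0,0,0,0]
After op 2 (push 7): stack=[4,7] mem=[0,0,0,0]
After op 3 (swap): stack=[7,4] mem=[0,0,0,0]
After op 4 (STO M0): stack=[7] mem=[4,0,0,0]
After op 5 (push 10): stack=[7,10] mem=[4,0,0,0]
After op 6 (swap): stack=[10,7] mem=[4,0,0,0]
After op 7 (/): stack=[1] mem=[4,0,0,0]
After op 8 (dup): stack=[1,1] mem=[4,0,0,0]
After op 9 (STO M0): stack=[1] mem=[1,0,0,0]
After op 10 (RCL M0): stack=[1,1] mem=[1,0,0,0]
After op 11 (*): stack=[1] mem=[1,0,0,0]
After op 12 (pop): stack=[empty] mem=[1,0,0,0]
After op 13 (push 19): stack=[19] mem=[1,0,0,0]
After op 14 (push 9): stack=[19,9] mem=[1,0,0,0]
After op 15 (*): stack=[171] mem=[1,0,0,0]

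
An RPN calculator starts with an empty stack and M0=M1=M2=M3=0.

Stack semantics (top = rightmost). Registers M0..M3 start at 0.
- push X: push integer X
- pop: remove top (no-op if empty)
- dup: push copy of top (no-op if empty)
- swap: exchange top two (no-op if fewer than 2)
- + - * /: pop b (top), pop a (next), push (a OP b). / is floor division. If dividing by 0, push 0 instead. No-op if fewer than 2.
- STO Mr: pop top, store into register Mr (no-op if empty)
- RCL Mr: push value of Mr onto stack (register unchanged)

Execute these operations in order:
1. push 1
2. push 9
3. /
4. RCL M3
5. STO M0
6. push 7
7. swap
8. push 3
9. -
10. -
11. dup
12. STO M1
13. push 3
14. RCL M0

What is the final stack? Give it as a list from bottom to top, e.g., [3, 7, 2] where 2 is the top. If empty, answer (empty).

Answer: [10, 3, 0]

Derivation:
After op 1 (push 1): stack=[1] mem=[0,0,0,0]
After op 2 (push 9): stack=[1,9] mem=[0,0,0,0]
After op 3 (/): stack=[0] mem=[0,0,0,0]
After op 4 (RCL M3): stack=[0,0] mem=[0,0,0,0]
After op 5 (STO M0): stack=[0] mem=[0,0,0,0]
After op 6 (push 7): stack=[0,7] mem=[0,0,0,0]
After op 7 (swap): stack=[7,0] mem=[0,0,0,0]
After op 8 (push 3): stack=[7,0,3] mem=[0,0,0,0]
After op 9 (-): stack=[7,-3] mem=[0,0,0,0]
After op 10 (-): stack=[10] mem=[0,0,0,0]
After op 11 (dup): stack=[10,10] mem=[0,0,0,0]
After op 12 (STO M1): stack=[10] mem=[0,10,0,0]
After op 13 (push 3): stack=[10,3] mem=[0,10,0,0]
After op 14 (RCL M0): stack=[10,3,0] mem=[0,10,0,0]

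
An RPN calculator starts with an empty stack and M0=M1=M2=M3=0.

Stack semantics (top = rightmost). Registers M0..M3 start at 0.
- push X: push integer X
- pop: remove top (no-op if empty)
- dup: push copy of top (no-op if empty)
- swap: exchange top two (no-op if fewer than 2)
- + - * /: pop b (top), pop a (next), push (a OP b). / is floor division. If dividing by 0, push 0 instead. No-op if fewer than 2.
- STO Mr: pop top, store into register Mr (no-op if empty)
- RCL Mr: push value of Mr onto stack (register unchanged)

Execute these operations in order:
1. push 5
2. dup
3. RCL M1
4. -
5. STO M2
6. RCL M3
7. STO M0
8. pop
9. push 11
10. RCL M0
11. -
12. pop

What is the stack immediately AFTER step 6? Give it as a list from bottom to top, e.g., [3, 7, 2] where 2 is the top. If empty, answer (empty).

After op 1 (push 5): stack=[5] mem=[0,0,0,0]
After op 2 (dup): stack=[5,5] mem=[0,0,0,0]
After op 3 (RCL M1): stack=[5,5,0] mem=[0,0,0,0]
After op 4 (-): stack=[5,5] mem=[0,0,0,0]
After op 5 (STO M2): stack=[5] mem=[0,0,5,0]
After op 6 (RCL M3): stack=[5,0] mem=[0,0,5,0]

[5, 0]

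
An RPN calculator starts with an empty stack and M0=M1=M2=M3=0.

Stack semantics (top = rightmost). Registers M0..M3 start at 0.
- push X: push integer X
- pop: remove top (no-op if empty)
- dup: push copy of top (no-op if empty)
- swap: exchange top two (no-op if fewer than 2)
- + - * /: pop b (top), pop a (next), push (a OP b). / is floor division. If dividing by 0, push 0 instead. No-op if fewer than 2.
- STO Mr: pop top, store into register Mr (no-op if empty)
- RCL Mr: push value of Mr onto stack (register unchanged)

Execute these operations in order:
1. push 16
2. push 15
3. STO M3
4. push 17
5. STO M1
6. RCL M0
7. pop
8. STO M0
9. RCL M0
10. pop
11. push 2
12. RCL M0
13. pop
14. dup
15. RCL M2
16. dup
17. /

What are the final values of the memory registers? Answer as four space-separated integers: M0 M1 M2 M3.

Answer: 16 17 0 15

Derivation:
After op 1 (push 16): stack=[16] mem=[0,0,0,0]
After op 2 (push 15): stack=[16,15] mem=[0,0,0,0]
After op 3 (STO M3): stack=[16] mem=[0,0,0,15]
After op 4 (push 17): stack=[16,17] mem=[0,0,0,15]
After op 5 (STO M1): stack=[16] mem=[0,17,0,15]
After op 6 (RCL M0): stack=[16,0] mem=[0,17,0,15]
After op 7 (pop): stack=[16] mem=[0,17,0,15]
After op 8 (STO M0): stack=[empty] mem=[16,17,0,15]
After op 9 (RCL M0): stack=[16] mem=[16,17,0,15]
After op 10 (pop): stack=[empty] mem=[16,17,0,15]
After op 11 (push 2): stack=[2] mem=[16,17,0,15]
After op 12 (RCL M0): stack=[2,16] mem=[16,17,0,15]
After op 13 (pop): stack=[2] mem=[16,17,0,15]
After op 14 (dup): stack=[2,2] mem=[16,17,0,15]
After op 15 (RCL M2): stack=[2,2,0] mem=[16,17,0,15]
After op 16 (dup): stack=[2,2,0,0] mem=[16,17,0,15]
After op 17 (/): stack=[2,2,0] mem=[16,17,0,15]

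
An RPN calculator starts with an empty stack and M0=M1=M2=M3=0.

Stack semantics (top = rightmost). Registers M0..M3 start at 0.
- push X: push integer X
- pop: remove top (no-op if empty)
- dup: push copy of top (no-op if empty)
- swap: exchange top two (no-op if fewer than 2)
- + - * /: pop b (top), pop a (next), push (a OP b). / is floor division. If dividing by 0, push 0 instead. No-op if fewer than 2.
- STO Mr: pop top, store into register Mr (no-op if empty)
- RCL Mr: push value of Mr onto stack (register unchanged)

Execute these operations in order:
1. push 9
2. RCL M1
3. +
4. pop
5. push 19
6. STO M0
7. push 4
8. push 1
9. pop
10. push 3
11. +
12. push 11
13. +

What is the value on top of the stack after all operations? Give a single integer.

Answer: 18

Derivation:
After op 1 (push 9): stack=[9] mem=[0,0,0,0]
After op 2 (RCL M1): stack=[9,0] mem=[0,0,0,0]
After op 3 (+): stack=[9] mem=[0,0,0,0]
After op 4 (pop): stack=[empty] mem=[0,0,0,0]
After op 5 (push 19): stack=[19] mem=[0,0,0,0]
After op 6 (STO M0): stack=[empty] mem=[19,0,0,0]
After op 7 (push 4): stack=[4] mem=[19,0,0,0]
After op 8 (push 1): stack=[4,1] mem=[19,0,0,0]
After op 9 (pop): stack=[4] mem=[19,0,0,0]
After op 10 (push 3): stack=[4,3] mem=[19,0,0,0]
After op 11 (+): stack=[7] mem=[19,0,0,0]
After op 12 (push 11): stack=[7,11] mem=[19,0,0,0]
After op 13 (+): stack=[18] mem=[19,0,0,0]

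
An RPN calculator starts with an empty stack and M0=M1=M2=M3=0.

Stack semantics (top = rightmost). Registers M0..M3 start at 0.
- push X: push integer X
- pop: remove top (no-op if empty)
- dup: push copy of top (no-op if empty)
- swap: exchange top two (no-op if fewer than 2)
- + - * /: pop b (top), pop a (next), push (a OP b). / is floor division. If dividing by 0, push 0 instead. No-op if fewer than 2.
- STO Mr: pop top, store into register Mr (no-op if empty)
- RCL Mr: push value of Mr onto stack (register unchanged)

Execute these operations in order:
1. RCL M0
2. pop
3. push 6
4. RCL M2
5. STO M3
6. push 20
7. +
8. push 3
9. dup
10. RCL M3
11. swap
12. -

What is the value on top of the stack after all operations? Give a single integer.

Answer: -3

Derivation:
After op 1 (RCL M0): stack=[0] mem=[0,0,0,0]
After op 2 (pop): stack=[empty] mem=[0,0,0,0]
After op 3 (push 6): stack=[6] mem=[0,0,0,0]
After op 4 (RCL M2): stack=[6,0] mem=[0,0,0,0]
After op 5 (STO M3): stack=[6] mem=[0,0,0,0]
After op 6 (push 20): stack=[6,20] mem=[0,0,0,0]
After op 7 (+): stack=[26] mem=[0,0,0,0]
After op 8 (push 3): stack=[26,3] mem=[0,0,0,0]
After op 9 (dup): stack=[26,3,3] mem=[0,0,0,0]
After op 10 (RCL M3): stack=[26,3,3,0] mem=[0,0,0,0]
After op 11 (swap): stack=[26,3,0,3] mem=[0,0,0,0]
After op 12 (-): stack=[26,3,-3] mem=[0,0,0,0]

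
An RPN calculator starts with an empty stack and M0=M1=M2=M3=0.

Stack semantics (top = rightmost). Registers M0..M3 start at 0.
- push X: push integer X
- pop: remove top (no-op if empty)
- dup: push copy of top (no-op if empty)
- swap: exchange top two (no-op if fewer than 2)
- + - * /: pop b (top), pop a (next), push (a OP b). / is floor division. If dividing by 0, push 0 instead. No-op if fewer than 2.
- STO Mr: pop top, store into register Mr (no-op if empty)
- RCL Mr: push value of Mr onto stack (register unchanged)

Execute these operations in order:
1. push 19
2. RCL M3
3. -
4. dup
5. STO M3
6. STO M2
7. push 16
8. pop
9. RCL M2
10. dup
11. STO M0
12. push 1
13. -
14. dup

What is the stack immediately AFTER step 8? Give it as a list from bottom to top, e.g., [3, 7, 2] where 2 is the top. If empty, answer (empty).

After op 1 (push 19): stack=[19] mem=[0,0,0,0]
After op 2 (RCL M3): stack=[19,0] mem=[0,0,0,0]
After op 3 (-): stack=[19] mem=[0,0,0,0]
After op 4 (dup): stack=[19,19] mem=[0,0,0,0]
After op 5 (STO M3): stack=[19] mem=[0,0,0,19]
After op 6 (STO M2): stack=[empty] mem=[0,0,19,19]
After op 7 (push 16): stack=[16] mem=[0,0,19,19]
After op 8 (pop): stack=[empty] mem=[0,0,19,19]

(empty)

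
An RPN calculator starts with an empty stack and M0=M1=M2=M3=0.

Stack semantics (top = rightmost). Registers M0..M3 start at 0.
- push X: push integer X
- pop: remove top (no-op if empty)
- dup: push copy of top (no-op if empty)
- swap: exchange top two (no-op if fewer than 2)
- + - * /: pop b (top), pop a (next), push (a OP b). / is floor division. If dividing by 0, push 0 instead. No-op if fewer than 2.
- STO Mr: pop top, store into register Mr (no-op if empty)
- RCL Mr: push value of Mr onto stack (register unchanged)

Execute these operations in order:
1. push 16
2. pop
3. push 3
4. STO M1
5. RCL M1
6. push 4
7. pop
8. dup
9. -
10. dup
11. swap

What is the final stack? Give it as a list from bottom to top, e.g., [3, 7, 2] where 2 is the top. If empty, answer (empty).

Answer: [0, 0]

Derivation:
After op 1 (push 16): stack=[16] mem=[0,0,0,0]
After op 2 (pop): stack=[empty] mem=[0,0,0,0]
After op 3 (push 3): stack=[3] mem=[0,0,0,0]
After op 4 (STO M1): stack=[empty] mem=[0,3,0,0]
After op 5 (RCL M1): stack=[3] mem=[0,3,0,0]
After op 6 (push 4): stack=[3,4] mem=[0,3,0,0]
After op 7 (pop): stack=[3] mem=[0,3,0,0]
After op 8 (dup): stack=[3,3] mem=[0,3,0,0]
After op 9 (-): stack=[0] mem=[0,3,0,0]
After op 10 (dup): stack=[0,0] mem=[0,3,0,0]
After op 11 (swap): stack=[0,0] mem=[0,3,0,0]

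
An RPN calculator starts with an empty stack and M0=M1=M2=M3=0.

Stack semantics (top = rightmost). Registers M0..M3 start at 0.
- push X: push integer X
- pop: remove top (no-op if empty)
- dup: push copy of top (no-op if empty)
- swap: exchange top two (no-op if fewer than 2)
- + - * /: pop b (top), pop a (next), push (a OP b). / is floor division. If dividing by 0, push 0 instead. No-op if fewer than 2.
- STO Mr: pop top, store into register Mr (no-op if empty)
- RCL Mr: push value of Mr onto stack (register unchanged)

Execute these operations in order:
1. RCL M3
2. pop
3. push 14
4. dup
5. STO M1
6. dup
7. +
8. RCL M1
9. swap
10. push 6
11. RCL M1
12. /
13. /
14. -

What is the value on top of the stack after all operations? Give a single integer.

After op 1 (RCL M3): stack=[0] mem=[0,0,0,0]
After op 2 (pop): stack=[empty] mem=[0,0,0,0]
After op 3 (push 14): stack=[14] mem=[0,0,0,0]
After op 4 (dup): stack=[14,14] mem=[0,0,0,0]
After op 5 (STO M1): stack=[14] mem=[0,14,0,0]
After op 6 (dup): stack=[14,14] mem=[0,14,0,0]
After op 7 (+): stack=[28] mem=[0,14,0,0]
After op 8 (RCL M1): stack=[28,14] mem=[0,14,0,0]
After op 9 (swap): stack=[14,28] mem=[0,14,0,0]
After op 10 (push 6): stack=[14,28,6] mem=[0,14,0,0]
After op 11 (RCL M1): stack=[14,28,6,14] mem=[0,14,0,0]
After op 12 (/): stack=[14,28,0] mem=[0,14,0,0]
After op 13 (/): stack=[14,0] mem=[0,14,0,0]
After op 14 (-): stack=[14] mem=[0,14,0,0]

Answer: 14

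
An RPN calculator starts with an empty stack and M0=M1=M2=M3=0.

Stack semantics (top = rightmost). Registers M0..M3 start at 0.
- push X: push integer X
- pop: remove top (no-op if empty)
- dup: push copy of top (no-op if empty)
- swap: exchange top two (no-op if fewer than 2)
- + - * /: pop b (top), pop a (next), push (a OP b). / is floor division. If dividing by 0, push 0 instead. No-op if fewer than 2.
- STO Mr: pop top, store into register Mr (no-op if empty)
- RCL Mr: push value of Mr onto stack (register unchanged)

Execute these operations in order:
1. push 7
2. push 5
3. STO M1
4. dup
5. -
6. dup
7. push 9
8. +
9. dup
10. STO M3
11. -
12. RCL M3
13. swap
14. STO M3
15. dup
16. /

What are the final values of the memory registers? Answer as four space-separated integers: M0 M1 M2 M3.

After op 1 (push 7): stack=[7] mem=[0,0,0,0]
After op 2 (push 5): stack=[7,5] mem=[0,0,0,0]
After op 3 (STO M1): stack=[7] mem=[0,5,0,0]
After op 4 (dup): stack=[7,7] mem=[0,5,0,0]
After op 5 (-): stack=[0] mem=[0,5,0,0]
After op 6 (dup): stack=[0,0] mem=[0,5,0,0]
After op 7 (push 9): stack=[0,0,9] mem=[0,5,0,0]
After op 8 (+): stack=[0,9] mem=[0,5,0,0]
After op 9 (dup): stack=[0,9,9] mem=[0,5,0,0]
After op 10 (STO M3): stack=[0,9] mem=[0,5,0,9]
After op 11 (-): stack=[-9] mem=[0,5,0,9]
After op 12 (RCL M3): stack=[-9,9] mem=[0,5,0,9]
After op 13 (swap): stack=[9,-9] mem=[0,5,0,9]
After op 14 (STO M3): stack=[9] mem=[0,5,0,-9]
After op 15 (dup): stack=[9,9] mem=[0,5,0,-9]
After op 16 (/): stack=[1] mem=[0,5,0,-9]

Answer: 0 5 0 -9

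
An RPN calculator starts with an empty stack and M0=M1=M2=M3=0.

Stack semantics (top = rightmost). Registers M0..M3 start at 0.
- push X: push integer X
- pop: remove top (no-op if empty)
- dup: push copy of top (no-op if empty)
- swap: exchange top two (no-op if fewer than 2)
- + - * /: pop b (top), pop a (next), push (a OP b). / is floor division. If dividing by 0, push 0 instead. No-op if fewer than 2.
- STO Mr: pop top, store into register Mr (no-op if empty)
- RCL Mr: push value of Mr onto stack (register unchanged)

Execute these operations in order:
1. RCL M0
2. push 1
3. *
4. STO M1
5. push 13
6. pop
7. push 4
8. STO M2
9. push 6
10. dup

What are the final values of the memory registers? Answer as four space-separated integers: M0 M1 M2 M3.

After op 1 (RCL M0): stack=[0] mem=[0,0,0,0]
After op 2 (push 1): stack=[0,1] mem=[0,0,0,0]
After op 3 (*): stack=[0] mem=[0,0,0,0]
After op 4 (STO M1): stack=[empty] mem=[0,0,0,0]
After op 5 (push 13): stack=[13] mem=[0,0,0,0]
After op 6 (pop): stack=[empty] mem=[0,0,0,0]
After op 7 (push 4): stack=[4] mem=[0,0,0,0]
After op 8 (STO M2): stack=[empty] mem=[0,0,4,0]
After op 9 (push 6): stack=[6] mem=[0,0,4,0]
After op 10 (dup): stack=[6,6] mem=[0,0,4,0]

Answer: 0 0 4 0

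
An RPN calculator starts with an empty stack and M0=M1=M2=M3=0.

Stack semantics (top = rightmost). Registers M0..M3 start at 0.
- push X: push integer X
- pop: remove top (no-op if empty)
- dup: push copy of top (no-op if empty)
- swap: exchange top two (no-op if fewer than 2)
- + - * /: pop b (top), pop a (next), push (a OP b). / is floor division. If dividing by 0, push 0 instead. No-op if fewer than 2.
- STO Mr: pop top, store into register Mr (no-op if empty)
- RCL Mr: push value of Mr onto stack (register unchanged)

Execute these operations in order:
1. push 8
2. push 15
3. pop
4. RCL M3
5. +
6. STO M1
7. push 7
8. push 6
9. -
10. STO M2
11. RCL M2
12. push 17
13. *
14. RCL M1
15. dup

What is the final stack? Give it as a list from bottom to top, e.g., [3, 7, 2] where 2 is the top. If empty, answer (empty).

Answer: [17, 8, 8]

Derivation:
After op 1 (push 8): stack=[8] mem=[0,0,0,0]
After op 2 (push 15): stack=[8,15] mem=[0,0,0,0]
After op 3 (pop): stack=[8] mem=[0,0,0,0]
After op 4 (RCL M3): stack=[8,0] mem=[0,0,0,0]
After op 5 (+): stack=[8] mem=[0,0,0,0]
After op 6 (STO M1): stack=[empty] mem=[0,8,0,0]
After op 7 (push 7): stack=[7] mem=[0,8,0,0]
After op 8 (push 6): stack=[7,6] mem=[0,8,0,0]
After op 9 (-): stack=[1] mem=[0,8,0,0]
After op 10 (STO M2): stack=[empty] mem=[0,8,1,0]
After op 11 (RCL M2): stack=[1] mem=[0,8,1,0]
After op 12 (push 17): stack=[1,17] mem=[0,8,1,0]
After op 13 (*): stack=[17] mem=[0,8,1,0]
After op 14 (RCL M1): stack=[17,8] mem=[0,8,1,0]
After op 15 (dup): stack=[17,8,8] mem=[0,8,1,0]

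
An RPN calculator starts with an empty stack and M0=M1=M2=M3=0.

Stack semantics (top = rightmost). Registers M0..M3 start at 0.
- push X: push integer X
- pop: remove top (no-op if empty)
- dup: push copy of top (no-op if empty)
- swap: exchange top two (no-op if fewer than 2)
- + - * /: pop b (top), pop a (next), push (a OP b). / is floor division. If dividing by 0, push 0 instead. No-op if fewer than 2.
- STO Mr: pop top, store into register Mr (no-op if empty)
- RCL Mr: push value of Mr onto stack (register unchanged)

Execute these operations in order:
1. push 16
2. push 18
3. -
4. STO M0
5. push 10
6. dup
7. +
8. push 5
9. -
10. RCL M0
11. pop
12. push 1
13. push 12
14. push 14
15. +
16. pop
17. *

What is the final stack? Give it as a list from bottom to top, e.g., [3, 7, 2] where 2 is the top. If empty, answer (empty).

Answer: [15]

Derivation:
After op 1 (push 16): stack=[16] mem=[0,0,0,0]
After op 2 (push 18): stack=[16,18] mem=[0,0,0,0]
After op 3 (-): stack=[-2] mem=[0,0,0,0]
After op 4 (STO M0): stack=[empty] mem=[-2,0,0,0]
After op 5 (push 10): stack=[10] mem=[-2,0,0,0]
After op 6 (dup): stack=[10,10] mem=[-2,0,0,0]
After op 7 (+): stack=[20] mem=[-2,0,0,0]
After op 8 (push 5): stack=[20,5] mem=[-2,0,0,0]
After op 9 (-): stack=[15] mem=[-2,0,0,0]
After op 10 (RCL M0): stack=[15,-2] mem=[-2,0,0,0]
After op 11 (pop): stack=[15] mem=[-2,0,0,0]
After op 12 (push 1): stack=[15,1] mem=[-2,0,0,0]
After op 13 (push 12): stack=[15,1,12] mem=[-2,0,0,0]
After op 14 (push 14): stack=[15,1,12,14] mem=[-2,0,0,0]
After op 15 (+): stack=[15,1,26] mem=[-2,0,0,0]
After op 16 (pop): stack=[15,1] mem=[-2,0,0,0]
After op 17 (*): stack=[15] mem=[-2,0,0,0]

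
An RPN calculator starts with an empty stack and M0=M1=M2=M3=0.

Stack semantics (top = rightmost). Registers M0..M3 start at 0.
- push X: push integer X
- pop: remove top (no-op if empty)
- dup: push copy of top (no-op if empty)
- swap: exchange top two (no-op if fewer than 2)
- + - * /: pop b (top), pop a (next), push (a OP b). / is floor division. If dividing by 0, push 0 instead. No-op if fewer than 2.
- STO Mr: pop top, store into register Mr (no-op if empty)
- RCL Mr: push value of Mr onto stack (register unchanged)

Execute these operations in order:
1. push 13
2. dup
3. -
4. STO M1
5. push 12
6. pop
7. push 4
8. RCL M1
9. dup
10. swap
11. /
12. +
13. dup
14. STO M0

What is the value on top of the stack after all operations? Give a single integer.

After op 1 (push 13): stack=[13] mem=[0,0,0,0]
After op 2 (dup): stack=[13,13] mem=[0,0,0,0]
After op 3 (-): stack=[0] mem=[0,0,0,0]
After op 4 (STO M1): stack=[empty] mem=[0,0,0,0]
After op 5 (push 12): stack=[12] mem=[0,0,0,0]
After op 6 (pop): stack=[empty] mem=[0,0,0,0]
After op 7 (push 4): stack=[4] mem=[0,0,0,0]
After op 8 (RCL M1): stack=[4,0] mem=[0,0,0,0]
After op 9 (dup): stack=[4,0,0] mem=[0,0,0,0]
After op 10 (swap): stack=[4,0,0] mem=[0,0,0,0]
After op 11 (/): stack=[4,0] mem=[0,0,0,0]
After op 12 (+): stack=[4] mem=[0,0,0,0]
After op 13 (dup): stack=[4,4] mem=[0,0,0,0]
After op 14 (STO M0): stack=[4] mem=[4,0,0,0]

Answer: 4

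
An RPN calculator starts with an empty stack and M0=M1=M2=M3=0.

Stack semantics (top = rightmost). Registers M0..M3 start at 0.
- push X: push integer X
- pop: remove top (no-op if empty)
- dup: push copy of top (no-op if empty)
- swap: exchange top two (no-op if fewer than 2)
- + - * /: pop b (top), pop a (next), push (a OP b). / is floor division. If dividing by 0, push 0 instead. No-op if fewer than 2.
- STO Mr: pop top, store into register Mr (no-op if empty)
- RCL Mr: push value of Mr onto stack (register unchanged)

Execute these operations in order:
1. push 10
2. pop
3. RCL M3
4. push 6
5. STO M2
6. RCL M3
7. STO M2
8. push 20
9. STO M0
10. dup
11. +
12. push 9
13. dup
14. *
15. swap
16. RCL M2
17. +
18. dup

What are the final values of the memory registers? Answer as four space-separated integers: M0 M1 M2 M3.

After op 1 (push 10): stack=[10] mem=[0,0,0,0]
After op 2 (pop): stack=[empty] mem=[0,0,0,0]
After op 3 (RCL M3): stack=[0] mem=[0,0,0,0]
After op 4 (push 6): stack=[0,6] mem=[0,0,0,0]
After op 5 (STO M2): stack=[0] mem=[0,0,6,0]
After op 6 (RCL M3): stack=[0,0] mem=[0,0,6,0]
After op 7 (STO M2): stack=[0] mem=[0,0,0,0]
After op 8 (push 20): stack=[0,20] mem=[0,0,0,0]
After op 9 (STO M0): stack=[0] mem=[20,0,0,0]
After op 10 (dup): stack=[0,0] mem=[20,0,0,0]
After op 11 (+): stack=[0] mem=[20,0,0,0]
After op 12 (push 9): stack=[0,9] mem=[20,0,0,0]
After op 13 (dup): stack=[0,9,9] mem=[20,0,0,0]
After op 14 (*): stack=[0,81] mem=[20,0,0,0]
After op 15 (swap): stack=[81,0] mem=[20,0,0,0]
After op 16 (RCL M2): stack=[81,0,0] mem=[20,0,0,0]
After op 17 (+): stack=[81,0] mem=[20,0,0,0]
After op 18 (dup): stack=[81,0,0] mem=[20,0,0,0]

Answer: 20 0 0 0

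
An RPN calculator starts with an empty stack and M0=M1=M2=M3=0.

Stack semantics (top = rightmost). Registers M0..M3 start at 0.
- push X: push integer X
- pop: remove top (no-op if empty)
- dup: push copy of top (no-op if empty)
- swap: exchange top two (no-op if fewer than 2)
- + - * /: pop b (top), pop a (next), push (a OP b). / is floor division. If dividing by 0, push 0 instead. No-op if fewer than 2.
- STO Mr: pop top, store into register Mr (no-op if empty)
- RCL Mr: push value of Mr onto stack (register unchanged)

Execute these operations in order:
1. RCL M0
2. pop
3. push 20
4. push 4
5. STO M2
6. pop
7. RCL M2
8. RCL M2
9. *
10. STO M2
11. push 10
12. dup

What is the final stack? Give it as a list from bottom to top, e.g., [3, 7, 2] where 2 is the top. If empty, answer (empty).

After op 1 (RCL M0): stack=[0] mem=[0,0,0,0]
After op 2 (pop): stack=[empty] mem=[0,0,0,0]
After op 3 (push 20): stack=[20] mem=[0,0,0,0]
After op 4 (push 4): stack=[20,4] mem=[0,0,0,0]
After op 5 (STO M2): stack=[20] mem=[0,0,4,0]
After op 6 (pop): stack=[empty] mem=[0,0,4,0]
After op 7 (RCL M2): stack=[4] mem=[0,0,4,0]
After op 8 (RCL M2): stack=[4,4] mem=[0,0,4,0]
After op 9 (*): stack=[16] mem=[0,0,4,0]
After op 10 (STO M2): stack=[empty] mem=[0,0,16,0]
After op 11 (push 10): stack=[10] mem=[0,0,16,0]
After op 12 (dup): stack=[10,10] mem=[0,0,16,0]

Answer: [10, 10]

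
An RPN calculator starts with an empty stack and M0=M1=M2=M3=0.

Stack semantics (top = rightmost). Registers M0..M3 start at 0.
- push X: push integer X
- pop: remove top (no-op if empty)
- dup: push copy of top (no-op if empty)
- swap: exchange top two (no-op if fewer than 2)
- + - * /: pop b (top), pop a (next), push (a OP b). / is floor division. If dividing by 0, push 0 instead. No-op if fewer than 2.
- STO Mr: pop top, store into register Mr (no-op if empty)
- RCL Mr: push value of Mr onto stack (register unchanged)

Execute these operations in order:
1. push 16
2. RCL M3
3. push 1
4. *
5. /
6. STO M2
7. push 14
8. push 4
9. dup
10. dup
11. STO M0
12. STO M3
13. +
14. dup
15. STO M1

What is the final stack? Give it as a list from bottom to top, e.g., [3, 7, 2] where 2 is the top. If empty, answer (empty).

Answer: [18]

Derivation:
After op 1 (push 16): stack=[16] mem=[0,0,0,0]
After op 2 (RCL M3): stack=[16,0] mem=[0,0,0,0]
After op 3 (push 1): stack=[16,0,1] mem=[0,0,0,0]
After op 4 (*): stack=[16,0] mem=[0,0,0,0]
After op 5 (/): stack=[0] mem=[0,0,0,0]
After op 6 (STO M2): stack=[empty] mem=[0,0,0,0]
After op 7 (push 14): stack=[14] mem=[0,0,0,0]
After op 8 (push 4): stack=[14,4] mem=[0,0,0,0]
After op 9 (dup): stack=[14,4,4] mem=[0,0,0,0]
After op 10 (dup): stack=[14,4,4,4] mem=[0,0,0,0]
After op 11 (STO M0): stack=[14,4,4] mem=[4,0,0,0]
After op 12 (STO M3): stack=[14,4] mem=[4,0,0,4]
After op 13 (+): stack=[18] mem=[4,0,0,4]
After op 14 (dup): stack=[18,18] mem=[4,0,0,4]
After op 15 (STO M1): stack=[18] mem=[4,18,0,4]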